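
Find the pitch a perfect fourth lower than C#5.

Counting four letter names down from C lands on G.
A perfect fourth spans 5 semitones, so from C#5 the target pitch is G#4.

G#4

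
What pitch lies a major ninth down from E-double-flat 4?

D-double-flat 3

Two letters down from E (plus an octave) reaches D.
Moving 14 semitones down from Ebb4 (the size of a major ninth) reaches Dbb3.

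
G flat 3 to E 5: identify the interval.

G to E spans six letter names (G-A-B-C-D-E), plus an octave: a thirteenth.
A major thirteenth would be 21 semitones; Gb3 to E5 is 22, one semitone wider, so the interval is augmented.
(Equivalently, a compound augmented sixth: an augmented sixth plus an octave.)

augmented 13th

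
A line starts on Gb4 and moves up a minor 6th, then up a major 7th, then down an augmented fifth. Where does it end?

Gbb5

A minor sixth up from Gb4 is Ebb5.
Ebb5 up a major seventh → Db6 (11 semitones).
Db6 down an augmented fifth → Gbb5 (8 semitones).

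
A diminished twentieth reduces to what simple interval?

diminished 6th

Take out 2 octaves (14 from the number): 20 − 14 = 6.
That makes a diminished twentieth a compound diminished sixth — 2 octaves plus a diminished sixth.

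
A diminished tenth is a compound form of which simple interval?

Each octave removed subtracts seven from the number: 10 − 7 = 3.
That makes a diminished tenth a compound diminished third — an octave plus a diminished third.

d3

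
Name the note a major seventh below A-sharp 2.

B 1

Counting seven letter names down from A lands on B.
A major seventh spans 11 semitones, so from A#2 the target pitch is B1.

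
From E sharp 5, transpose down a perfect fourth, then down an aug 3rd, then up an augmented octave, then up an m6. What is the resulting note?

E 6

Down a perfect fourth from E#5: B#4 (5 semitones down).
B#4 down an augmented third → G4 (5 semitones).
An augmented octave up from G4 is G#5.
Up a minor sixth from G#5: E6 (8 semitones up).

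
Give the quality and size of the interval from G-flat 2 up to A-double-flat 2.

minor second

G to A spans two letter names (G-A): a second.
A major second would be 2 semitones, but Gb2 to Abb2 is 1 — one semitone narrower, making it a minor second.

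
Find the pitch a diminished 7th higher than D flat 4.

Seven letter names up from D: C.
A diminished seventh is 9 semitones; 9 semitones up from Db4 gives Cbb5.

C double-flat 5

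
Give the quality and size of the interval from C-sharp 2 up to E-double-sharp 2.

augmented 3rd

C to E spans three letter names (C-D-E) — that makes it a third of some quality.
A major third would be 4 semitones; C#2 to E##2 is 5, one semitone wider, so the interval is augmented.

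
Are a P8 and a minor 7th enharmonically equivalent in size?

A perfect octave spans 12 semitones; a minor seventh spans 10 semitones. They differ by 2.

No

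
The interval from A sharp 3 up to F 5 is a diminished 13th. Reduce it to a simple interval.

Subtracting seven from the interval number removes an octave: 13 − 7 = 6.
So a diminished thirteenth is an octave plus a diminished sixth. The quality is unchanged.

diminished 6th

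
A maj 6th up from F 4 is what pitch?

D 5

Six letter names up from F: D.
A major sixth is 9 semitones; 9 semitones up from F4 gives D5.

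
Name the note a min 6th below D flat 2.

F 1

The sixth takes the letter from D down to F.
A minor sixth is 8 semitones; 8 semitones down from Db2 gives F1.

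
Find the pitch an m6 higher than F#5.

Counting six letter names up from F lands on D.
Moving 8 semitones up from F#5 (the size of a minor sixth) reaches D6.

D6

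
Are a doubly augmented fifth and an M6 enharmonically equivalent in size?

Yes

A doubly augmented fifth spans 9 semitones, and a major sixth also spans 9 semitones — they're enharmonic.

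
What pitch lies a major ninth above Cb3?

Db4

Two letters up from C (plus an octave) reaches D.
A major ninth is 14 semitones; 14 semitones up from Cb3 gives Db4.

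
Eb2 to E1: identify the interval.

d8

Descending from Eb2 to E1 is the same interval as ascending E1 to Eb2.
E to E is the same letter name, plus an octave: an octave.
A perfect octave would be 12 semitones; E1 to Eb2 is 11, one semitone narrower, so the interval is diminished.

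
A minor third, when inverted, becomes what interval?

major sixth

The rule of nine gives the new number: 9 − 3 = 6, so a third becomes a sixth.
Quality inverts too: minor becomes major. That makes the inversion a major sixth.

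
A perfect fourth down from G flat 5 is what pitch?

D flat 5

Counting four letter names down from G lands on D.
Moving 5 semitones down from Gb5 (the size of a perfect fourth) reaches Db5.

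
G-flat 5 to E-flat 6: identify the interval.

M6

G to E spans six letter names (G-A-B-C-D-E): a sixth.
Gb5 to Eb6 is 9 semitones, matching the major sixth exactly, so the quality is major.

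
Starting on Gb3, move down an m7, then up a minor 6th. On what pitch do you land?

Gb3 down a minor seventh → Ab2 (10 semitones).
Ab2 up a minor sixth → Fb3 (8 semitones).

Fb3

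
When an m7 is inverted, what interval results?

major 2nd

Inverted interval numbers add to nine, so a seventh pairs with a second (7 + 2 = 9).
Quality inverts too: minor becomes major. That makes the inversion a major second.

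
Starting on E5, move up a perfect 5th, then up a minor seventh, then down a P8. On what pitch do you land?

Up a perfect fifth from E5: B5 (7 semitones up).
B5 up a minor seventh → A6 (10 semitones).
A6 down a perfect octave → A5 (12 semitones).

A5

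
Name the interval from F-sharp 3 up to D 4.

minor sixth

F to D spans six letter names (F-G-A-B-C-D) — that makes it a sixth of some quality.
At 8 semitones, F#3→D4 falls one short of a major sixth: minor.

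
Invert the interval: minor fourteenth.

First reduce the compound minor fourteenth to its simple form, a minor seventh.
Interval numbers invert to sum to nine: 7 + 2 = 9, so a seventh inverts to a second.
The quality also flips — minor becomes major — giving a major second.

major second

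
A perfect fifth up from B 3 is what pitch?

F-sharp 4

Five letter names up from B: F.
A perfect fifth is 7 semitones; 7 semitones up from B3 gives F#4.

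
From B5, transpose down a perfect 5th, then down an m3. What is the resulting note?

C#5

A perfect fifth down from B5 is E5.
Down a minor third from E5: C#5 (3 semitones down).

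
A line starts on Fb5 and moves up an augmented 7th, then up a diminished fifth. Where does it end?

Bb6

An augmented seventh up from Fb5 is E6.
E6 up a diminished fifth → Bb6 (6 semitones).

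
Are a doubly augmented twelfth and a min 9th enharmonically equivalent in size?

No

A doubly augmented twelfth spans 21 semitones; a minor ninth spans 13 semitones. They differ by 8.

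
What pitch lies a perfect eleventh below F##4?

Counting four letter names plus an octave down from F lands on C.
Moving 17 semitones down from F##4 (the size of a perfect eleventh) reaches C##3.

C##3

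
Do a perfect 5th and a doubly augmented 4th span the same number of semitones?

Both span 7 semitones: a perfect fifth and a doubly augmented fourth are the same chromatic distance.

Yes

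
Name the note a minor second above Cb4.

Dbb4

The second takes the letter from C up to D.
A minor second spans 1 semitone, so from Cb4 the target pitch is Dbb4.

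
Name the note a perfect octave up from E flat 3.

E flat 4

The letter stays E (same as the start), shifted an octave up.
A perfect octave spans 12 semitones, so from Eb3 the target pitch is Eb4.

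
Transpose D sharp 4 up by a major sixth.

B sharp 4

Counting six letter names up from D lands on B.
Moving 9 semitones up from D#4 (the size of a major sixth) reaches B#4.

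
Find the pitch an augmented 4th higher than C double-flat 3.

F flat 3

Counting four letter names up from C lands on F.
An augmented fourth spans 6 semitones, so from Cbb3 the target pitch is Fb3.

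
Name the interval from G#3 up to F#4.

minor seventh

G to F spans seven letter names (G-A-B-C-D-E-F), so the interval is some kind of seventh.
A major seventh would be 11 semitones, but G#3 to F#4 is 10 — one semitone narrower, making it a minor seventh.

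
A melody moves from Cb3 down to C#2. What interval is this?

Descending from Cb3 to C#2 is the same interval as ascending C#2 to Cb3.
C to C is the same letter name, plus an octave, so the interval is some kind of octave.
A perfect octave would be 12 semitones; C#2 to Cb3 is 10, two semitones narrower, so the interval is doubly diminished.

doubly diminished octave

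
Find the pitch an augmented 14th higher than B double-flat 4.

A 6

Counting seven letter names plus an octave up from B lands on A.
An augmented fourteenth spans 24 semitones, so from Bbb4 the target pitch is A6.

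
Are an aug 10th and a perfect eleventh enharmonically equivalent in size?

An augmented tenth spans 17 semitones, and a perfect eleventh also spans 17 semitones — they're enharmonic.

Yes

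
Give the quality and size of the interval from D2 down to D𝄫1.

Descending from D2 to Dbb1 is the same interval as ascending Dbb1 to D2.
D to D is the same letter name, plus an octave: an octave.
A perfect octave would be 12 semitones; Dbb1 to D2 is 14, two semitones wider, so the interval is doubly augmented.

doubly augmented octave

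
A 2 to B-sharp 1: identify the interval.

Descending from A2 to B#1 is the same interval as ascending B#1 to A2.
B to A spans seven letter names (B-C-D-E-F-G-A), so the interval is some kind of seventh.
A major seventh would be 11 semitones; B#1 to A2 is 9, two semitones narrower, so the interval is diminished.

diminished 7th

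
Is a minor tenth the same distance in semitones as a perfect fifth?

No

A minor tenth spans 15 semitones; a perfect fifth spans 7 semitones. They differ by 8.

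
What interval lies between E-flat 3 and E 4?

E to E is the same letter name, plus an octave: an octave.
The perfect octave is 12 semitones; here we have 13, one semitone wider: augmented.

augmented 8th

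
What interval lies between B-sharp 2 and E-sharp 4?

perfect eleventh

B to E spans four letter names (B-C-D-E), plus an octave, so the interval is some kind of eleventh.
B#2 to E#4 is 17 semitones, matching the perfect eleventh exactly, so the quality is perfect.
(Equivalently, a compound perfect fourth: a perfect fourth plus an octave.)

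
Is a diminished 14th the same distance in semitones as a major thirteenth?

Yes

A diminished fourteenth spans 21 semitones, and a major thirteenth also spans 21 semitones — they're enharmonic.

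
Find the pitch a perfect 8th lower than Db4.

For an octave the letter name doesn't change: still D, an octave down.
A perfect octave is 12 semitones; 12 semitones down from Db4 gives Db3.

Db3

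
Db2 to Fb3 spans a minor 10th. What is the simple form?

Each octave removed subtracts seven from the number: 10 − 7 = 3.
Quality carries through unchanged, so the simple form is a minor third.

m3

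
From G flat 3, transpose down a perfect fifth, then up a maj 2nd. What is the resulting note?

D flat 3

Gb3 down a perfect fifth → Cb3 (7 semitones).
A major second up from Cb3 is Db3.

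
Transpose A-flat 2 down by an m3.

Three letter names down from A: F.
Moving 3 semitones down from Ab2 (the size of a minor third) reaches F2.

F 2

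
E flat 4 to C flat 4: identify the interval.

Descending from Eb4 to Cb4 is the same interval as ascending Cb4 to Eb4.
C to E spans three letter names (C-D-E): a third.
Counting semitones, Cb4→Eb4 is 4, which is the major third.

M3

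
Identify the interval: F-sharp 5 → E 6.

F to E spans seven letter names (F-G-A-B-C-D-E): a seventh.
At 10 semitones, F#5→E6 falls one short of a major seventh: minor.

minor seventh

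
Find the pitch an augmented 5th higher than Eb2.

B2

Counting five letter names up from E lands on B.
An augmented fifth is 8 semitones; 8 semitones up from Eb2 gives B2.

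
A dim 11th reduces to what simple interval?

Subtracting seven from the interval number removes an octave: 11 − 7 = 4.
So a diminished eleventh is an octave plus a diminished fourth. The quality is unchanged.

d4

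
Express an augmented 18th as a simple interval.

Subtracting seven from the interval number removes an octave: 18 − 14 = 4.
That makes an augmented eighteenth a compound augmented fourth — 2 octaves plus an augmented fourth.

augmented fourth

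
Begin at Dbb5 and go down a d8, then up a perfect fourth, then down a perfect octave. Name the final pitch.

Gb3

A diminished octave down from Dbb5 is Db4.
Db4 up a perfect fourth → Gb4 (5 semitones).
Down a perfect octave from Gb4: Gb3 (12 semitones down).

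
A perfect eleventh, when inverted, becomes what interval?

perfect 5th

First reduce the compound perfect eleventh to its simple form, a perfect fourth.
Inverted interval numbers add to nine, so a fourth pairs with a fifth (4 + 5 = 9).
And perfect stays perfect under inversion, so we get a perfect fifth.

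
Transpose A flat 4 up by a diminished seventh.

G double-flat 5

The seventh takes the letter from A up to G.
A diminished seventh is 9 semitones; 9 semitones up from Ab4 gives Gbb5.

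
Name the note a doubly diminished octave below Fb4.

F#3

An octave keeps the letter name F, an octave down from F.
A doubly diminished octave spans 10 semitones, so from Fb4 the target pitch is F#3.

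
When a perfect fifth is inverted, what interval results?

Interval numbers invert to sum to nine: 5 + 4 = 9, so a fifth inverts to a fourth.
The quality also flips — perfect stays perfect — giving a perfect fourth.

perfect 4th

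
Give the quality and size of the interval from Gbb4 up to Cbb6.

P11

G to C spans four letter names (G-A-B-C), plus an octave — that makes it an eleventh of some quality.
Gbb4 to Cbb6 is 17 semitones, matching the perfect eleventh exactly, so the quality is perfect.
(Equivalently, a compound perfect fourth: a perfect fourth plus an octave.)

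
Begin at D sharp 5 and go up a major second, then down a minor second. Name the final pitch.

A major second up from D#5 is E#5.
Down a minor second from E#5: D##5 (1 semitone down).

D double-sharp 5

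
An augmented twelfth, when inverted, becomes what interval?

diminished 4th

First reduce the compound augmented twelfth to its simple form, an augmented fifth.
Interval numbers invert to sum to nine: 5 + 4 = 9, so a fifth inverts to a fourth.
Quality inverts too: augmented becomes diminished. That makes the inversion a diminished fourth.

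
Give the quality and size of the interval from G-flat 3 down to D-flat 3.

Descending from Gb3 to Db3 is the same interval as ascending Db3 to Gb3.
D to G spans four letter names (D-E-F-G), so the interval is some kind of fourth.
The perfect fourth spans 5 semitones, and Db3 to Gb3 is exactly 5 semitones — so this is a perfect fourth.

P4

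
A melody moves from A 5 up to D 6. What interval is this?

A to D spans four letter names (A-B-C-D) — that makes it a fourth of some quality.
A5 to D6 is 5 semitones, matching the perfect fourth exactly, so the quality is perfect.

perfect 4th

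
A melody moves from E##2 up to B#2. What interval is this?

diminished 5th

E to B spans five letter names (E-F-G-A-B) — that makes it a fifth of some quality.
A perfect fifth would be 7 semitones; E##2 to B#2 is 6, one semitone narrower, so the interval is diminished.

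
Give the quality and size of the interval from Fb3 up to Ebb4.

minor seventh

F to E spans seven letter names (F-G-A-B-C-D-E): a seventh.
Fb3 to Ebb4 is 10 semitones, a half step short of the major seventh (11), so this is minor.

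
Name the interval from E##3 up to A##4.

E to A spans four letter names (E-F-G-A), plus an octave — that makes it an eleventh of some quality.
Counting semitones, E##3→A##4 is 17, which is the perfect eleventh.
(Equivalently, a compound perfect fourth: a perfect fourth plus an octave.)

perfect eleventh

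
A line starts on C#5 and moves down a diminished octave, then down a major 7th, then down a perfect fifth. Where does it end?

G#2

C#5 down a diminished octave → C##4 (11 semitones).
A major seventh down from C##4 is D#3.
D#3 down a perfect fifth → G#2 (7 semitones).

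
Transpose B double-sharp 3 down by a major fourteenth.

The fourteenth's letter: B down seven letter names plus an octave → C.
Moving 23 semitones down from B##3 (the size of a major fourteenth) reaches C##2.

C double-sharp 2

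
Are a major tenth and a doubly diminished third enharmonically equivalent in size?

No

A major tenth is 16 semitones but a doubly diminished third is 1 semitone — different sizes.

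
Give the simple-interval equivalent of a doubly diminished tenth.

Take out an octave (7 from the number): 10 − 7 = 3.
Quality carries through unchanged, so the simple form is a doubly diminished third.

dd3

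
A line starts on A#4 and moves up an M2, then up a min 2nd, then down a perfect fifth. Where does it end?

F#4

A#4 up a major second → B#4 (2 semitones).
A minor second up from B#4 is C#5.
A perfect fifth down from C#5 is F#4.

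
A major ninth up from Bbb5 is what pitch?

Cb7

Two letters up from B (plus an octave) reaches C.
Moving 14 semitones up from Bbb5 (the size of a major ninth) reaches Cb7.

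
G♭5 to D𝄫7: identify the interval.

G to D spans five letter names (G-A-B-C-D), plus an octave — that makes it a twelfth of some quality.
A perfect twelfth would be 19 semitones; Gb5 to Dbb7 is 18, one semitone narrower, so the interval is diminished.
(Equivalently, a compound diminished fifth: a diminished fifth plus an octave.)

diminished twelfth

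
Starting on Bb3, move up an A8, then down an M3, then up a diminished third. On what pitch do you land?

Bb3 up an augmented octave → B4 (13 semitones).
A major third down from B4 is G4.
G4 up a diminished third → Bbb4 (2 semitones).

Bbb4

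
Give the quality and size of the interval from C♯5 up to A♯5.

C to A spans six letter names (C-D-E-F-G-A): a sixth.
The major sixth spans 9 semitones, and C#5 to A#5 is exactly 9 semitones — so this is a major sixth.

major sixth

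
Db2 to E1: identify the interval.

Descending from Db2 to E1 is the same interval as ascending E1 to Db2.
E to D spans seven letter names (E-F-G-A-B-C-D): a seventh.
E1 to Db2 spans 9 semitones — two semitones narrower than the major seventh (11) — giving a diminished seventh.

diminished seventh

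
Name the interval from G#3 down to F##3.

Descending from G#3 to F##3 is the same interval as ascending F##3 to G#3.
F to G spans two letter names (F-G) — that makes it a second of some quality.
At 1 semitone, F##3→G#3 falls one short of a major second: minor.

minor second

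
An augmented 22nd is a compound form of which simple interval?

Each octave removed subtracts seven from the number: 22 − 14 = 8.
So an augmented twenty-second is 2 octaves plus an augmented octave. The quality is unchanged.

A8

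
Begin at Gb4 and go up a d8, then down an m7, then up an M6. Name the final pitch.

Up a diminished octave from Gb4: Gbb5 (11 semitones up).
Down a minor seventh from Gbb5: Abb4 (10 semitones down).
Abb4 up a major sixth → Fb5 (9 semitones).

Fb5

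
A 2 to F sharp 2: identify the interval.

minor 3rd

Descending from A2 to F#2 is the same interval as ascending F#2 to A2.
F to A spans three letter names (F-G-A) — that makes it a third of some quality.
At 3 semitones, F#2→A2 falls one short of a major third: minor.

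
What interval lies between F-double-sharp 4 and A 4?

F to A spans three letter names (F-G-A): a third.
The major third is 4 semitones; here we have 2, two semitones narrower: diminished.

d3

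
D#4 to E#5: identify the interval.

D to E spans two letter names (D-E), plus an octave, so the interval is some kind of ninth.
D#4 to E#5 is 14 semitones, matching the major ninth exactly, so the quality is major.
(Equivalently, a compound major second: a major second plus an octave.)

M9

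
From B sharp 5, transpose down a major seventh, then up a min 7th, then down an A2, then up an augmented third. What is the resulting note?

C sharp 6

B#5 down a major seventh → C#5 (11 semitones).
Up a minor seventh from C#5: B5 (10 semitones up).
B5 down an augmented second → Ab5 (3 semitones).
Ab5 up an augmented third → C#6 (5 semitones).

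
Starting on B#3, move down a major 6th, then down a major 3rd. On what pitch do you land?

Down a major sixth from B#3: D#3 (9 semitones down).
D#3 down a major third → B2 (4 semitones).

B2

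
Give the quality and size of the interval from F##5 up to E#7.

m14

F to E spans seven letter names (F-G-A-B-C-D-E), plus an octave — that makes it a fourteenth of some quality.
A major fourteenth would be 23 semitones, but F##5 to E#7 is 22 — one semitone narrower, making it a minor fourteenth.
(Equivalently, a compound minor seventh: a minor seventh plus an octave.)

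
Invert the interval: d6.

A3

The rule of nine gives the new number: 9 − 6 = 3, so a sixth becomes a third.
And diminished becomes augmented under inversion, so we get an augmented third.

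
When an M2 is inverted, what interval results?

m7

Inverted interval numbers add to nine, so a second pairs with a seventh (2 + 7 = 9).
Quality inverts too: major becomes minor. That makes the inversion a minor seventh.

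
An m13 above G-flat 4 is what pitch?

The thirteenth's letter: G up six letter names plus an octave → E.
A minor thirteenth spans 20 semitones, so from Gb4 the target pitch is Ebb6.

E-double-flat 6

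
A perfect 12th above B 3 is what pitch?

F sharp 5

Counting five letter names plus an octave up from B lands on F.
A perfect twelfth is 19 semitones; 19 semitones up from B3 gives F#5.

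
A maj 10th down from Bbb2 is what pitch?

The tenth's letter: B down three letter names plus an octave → G.
Moving 16 semitones down from Bbb2 (the size of a major tenth) reaches Gbb1.

Gbb1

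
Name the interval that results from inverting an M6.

Interval numbers invert to sum to nine: 6 + 3 = 9, so a sixth inverts to a third.
The quality also flips — major becomes minor — giving a minor third.

m3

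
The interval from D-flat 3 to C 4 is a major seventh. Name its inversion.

minor second

Inverted interval numbers add to nine, so a seventh pairs with a second (7 + 2 = 9).
Quality inverts too: major becomes minor. That makes the inversion a minor second.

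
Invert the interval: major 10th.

First reduce the compound major tenth to its simple form, a major third.
Inverted interval numbers add to nine, so a third pairs with a sixth (3 + 6 = 9).
The quality also flips — major becomes minor — giving a minor sixth.

m6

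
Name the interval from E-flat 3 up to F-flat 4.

E to F spans two letter names (E-F), plus an octave — that makes it a ninth of some quality.
At 13 semitones, Eb3→Fb4 falls one short of a major ninth: minor.
(Equivalently, a compound minor second: a minor second plus an octave.)

m9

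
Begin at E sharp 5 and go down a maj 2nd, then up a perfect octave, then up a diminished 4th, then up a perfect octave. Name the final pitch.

Down a major second from E#5: D#5 (2 semitones down).
A perfect octave up from D#5 is D#6.
A diminished fourth up from D#6 is G6.
A perfect octave up from G6 is G7.

G 7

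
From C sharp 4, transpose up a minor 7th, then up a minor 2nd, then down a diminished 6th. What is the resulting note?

C#4 up a minor seventh → B4 (10 semitones).
Up a minor second from B4: C5 (1 semitone up).
C5 down a diminished sixth → E#4 (7 semitones).

E sharp 4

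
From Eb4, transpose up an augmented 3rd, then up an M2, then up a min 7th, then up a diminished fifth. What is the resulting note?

Eb4 up an augmented third → G#4 (5 semitones).
Up a major second from G#4: A#4 (2 semitones up).
Up a minor seventh from A#4: G#5 (10 semitones up).
A diminished fifth up from G#5 is D6.

D6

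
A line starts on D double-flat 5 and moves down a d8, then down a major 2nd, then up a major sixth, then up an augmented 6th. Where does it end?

Dbb5 down a diminished octave → Db4 (11 semitones).
Down a major second from Db4: Cb4 (2 semitones down).
Cb4 up a major sixth → Ab4 (9 semitones).
Ab4 up an augmented sixth → F#5 (10 semitones).

F sharp 5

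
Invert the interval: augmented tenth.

d6

First reduce the compound augmented tenth to its simple form, an augmented third.
Inverted interval numbers add to nine, so a third pairs with a sixth (3 + 6 = 9).
Quality inverts too: augmented becomes diminished. That makes the inversion a diminished sixth.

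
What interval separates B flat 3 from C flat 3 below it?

Descending from Bb3 to Cb3 is the same interval as ascending Cb3 to Bb3.
C to B spans seven letter names (C-D-E-F-G-A-B): a seventh.
The major seventh spans 11 semitones, and Cb3 to Bb3 is exactly 11 semitones — so this is a major seventh.

major 7th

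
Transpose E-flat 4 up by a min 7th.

D-flat 5

The seventh takes the letter from E up to D.
A minor seventh spans 10 semitones, so from Eb4 the target pitch is Db5.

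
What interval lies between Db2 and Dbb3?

diminished octave

D to D is the same letter name, plus an octave, so the interval is some kind of octave.
A perfect octave would be 12 semitones; Db2 to Dbb3 is 11, one semitone narrower, so the interval is diminished.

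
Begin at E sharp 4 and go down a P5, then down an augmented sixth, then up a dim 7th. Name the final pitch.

B double-flat 3

A perfect fifth down from E#4 is A#3.
Down an augmented sixth from A#3: C3 (10 semitones down).
A diminished seventh up from C3 is Bbb3.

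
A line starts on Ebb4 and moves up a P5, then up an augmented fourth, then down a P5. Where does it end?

A perfect fifth up from Ebb4 is Bbb4.
Up an augmented fourth from Bbb4: Eb5 (6 semitones up).
Down a perfect fifth from Eb5: Ab4 (7 semitones down).

Ab4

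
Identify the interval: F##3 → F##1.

perfect 15th

Descending from F##3 to F##1 is the same interval as ascending F##1 to F##3.
F to F is the same letter name, plus 2 octaves — that makes it a fifteenth of some quality.
F##1 to F##3 is 24 semitones, matching the perfect fifteenth exactly, so the quality is perfect.
(Equivalently, a compound perfect octave: a perfect octave plus an octave.)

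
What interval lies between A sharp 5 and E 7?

diminished 12th

A to E spans five letter names (A-B-C-D-E), plus an octave: a twelfth.
A perfect twelfth would be 19 semitones; A#5 to E7 is 18, one semitone narrower, so the interval is diminished.
(Equivalently, a compound diminished fifth: a diminished fifth plus an octave.)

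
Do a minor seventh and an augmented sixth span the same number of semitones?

Both span 10 semitones: a minor seventh and an augmented sixth are the same chromatic distance.

Yes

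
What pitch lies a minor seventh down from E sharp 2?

The seventh takes the letter from E down to F.
A minor seventh is 10 semitones; 10 semitones down from E#2 gives F##1.

F double-sharp 1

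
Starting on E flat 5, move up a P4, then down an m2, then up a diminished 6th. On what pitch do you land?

A perfect fourth up from Eb5 is Ab5.
A minor second down from Ab5 is G5.
A diminished sixth up from G5 is Ebb6.

E double-flat 6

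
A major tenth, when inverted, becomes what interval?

First reduce the compound major tenth to its simple form, a major third.
Inverted interval numbers add to nine, so a third pairs with a sixth (3 + 6 = 9).
Quality inverts too: major becomes minor. That makes the inversion a minor sixth.

minor 6th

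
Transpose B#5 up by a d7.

A6

The seventh takes the letter from B up to A.
A diminished seventh spans 9 semitones, so from B#5 the target pitch is A6.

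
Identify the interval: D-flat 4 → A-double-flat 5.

diminished twelfth

D to A spans five letter names (D-E-F-G-A), plus an octave, so the interval is some kind of twelfth.
The perfect twelfth is 19 semitones; here we have 18, one semitone narrower: diminished.
(Equivalently, a compound diminished fifth: a diminished fifth plus an octave.)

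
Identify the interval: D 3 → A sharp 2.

d4

Descending from D3 to A#2 is the same interval as ascending A#2 to D3.
A to D spans four letter names (A-B-C-D): a fourth.
A#2 to D3 spans 4 semitones — one semitone narrower than the perfect fourth (5) — giving a diminished fourth.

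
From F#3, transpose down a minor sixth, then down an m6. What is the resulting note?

Down a minor sixth from F#3: A#2 (8 semitones down).
A minor sixth down from A#2 is C##2.

C##2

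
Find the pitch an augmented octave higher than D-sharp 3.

For an octave the letter name doesn't change: still D, an octave up.
Moving 13 semitones up from D#3 (the size of an augmented octave) reaches D##4.

D-double-sharp 4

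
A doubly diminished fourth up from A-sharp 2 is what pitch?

D-flat 3

Four letter names up from A: D.
A doubly diminished fourth is 3 semitones; 3 semitones up from A#2 gives Db3.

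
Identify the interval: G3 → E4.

major sixth

G to E spans six letter names (G-A-B-C-D-E): a sixth.
G3 to E4 is 9 semitones, matching the major sixth exactly, so the quality is major.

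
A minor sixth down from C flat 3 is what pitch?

E flat 2

Six letter names down from C: E.
A minor sixth is 8 semitones; 8 semitones down from Cb3 gives Eb2.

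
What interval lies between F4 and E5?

major seventh

F to E spans seven letter names (F-G-A-B-C-D-E) — that makes it a seventh of some quality.
Counting semitones, F4→E5 is 11, which is the major seventh.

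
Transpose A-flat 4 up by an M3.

Three letter names up from A: C.
Moving 4 semitones up from Ab4 (the size of a major third) reaches C5.

C 5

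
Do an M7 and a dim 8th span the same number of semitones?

Both span 11 semitones: a major seventh and a diminished octave are the same chromatic distance.

Yes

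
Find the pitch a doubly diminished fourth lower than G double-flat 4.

The fourth takes the letter from G down to D.
A doubly diminished fourth spans 3 semitones, so from Gbb4 the target pitch is D4.

D 4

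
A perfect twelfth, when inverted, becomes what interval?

P4

First reduce the compound perfect twelfth to its simple form, a perfect fifth.
The rule of nine gives the new number: 9 − 5 = 4, so a fifth becomes a fourth.
And perfect stays perfect under inversion, so we get a perfect fourth.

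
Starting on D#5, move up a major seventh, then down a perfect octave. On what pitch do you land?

C##5

Up a major seventh from D#5: C##6 (11 semitones up).
Down a perfect octave from C##6: C##5 (12 semitones down).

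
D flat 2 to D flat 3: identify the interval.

D to D is the same letter name, plus an octave, so the interval is some kind of octave.
Db2 to Db3 is 12 semitones, matching the perfect octave exactly, so the quality is perfect.

perfect 8th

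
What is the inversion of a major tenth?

minor sixth

First reduce the compound major tenth to its simple form, a major third.
Inverted interval numbers add to nine, so a third pairs with a sixth (3 + 6 = 9).
Quality inverts too: major becomes minor. That makes the inversion a minor sixth.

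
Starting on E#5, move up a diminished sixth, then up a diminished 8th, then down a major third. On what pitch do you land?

Abb6

A diminished sixth up from E#5 is C6.
A diminished octave up from C6 is Cb7.
A major third down from Cb7 is Abb6.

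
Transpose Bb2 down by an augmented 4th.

Fb2

The fourth takes the letter from B down to F.
An augmented fourth spans 6 semitones, so from Bb2 the target pitch is Fb2.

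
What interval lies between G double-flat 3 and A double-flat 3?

G to A spans two letter names (G-A), so the interval is some kind of second.
Counting semitones, Gbb3→Abb3 is 2, which is the major second.

major second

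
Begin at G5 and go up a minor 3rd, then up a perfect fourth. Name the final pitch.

Eb6

A minor third up from G5 is Bb5.
Bb5 up a perfect fourth → Eb6 (5 semitones).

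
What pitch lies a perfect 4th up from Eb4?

The fourth takes the letter from E up to A.
A perfect fourth spans 5 semitones, so from Eb4 the target pitch is Ab4.

Ab4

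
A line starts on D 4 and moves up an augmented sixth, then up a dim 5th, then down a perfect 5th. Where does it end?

B 4

D4 up an augmented sixth → B#4 (10 semitones).
Up a diminished fifth from B#4: F#5 (6 semitones up).
F#5 down a perfect fifth → B4 (7 semitones).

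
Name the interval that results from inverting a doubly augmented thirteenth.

First reduce the compound doubly augmented thirteenth to its simple form, a doubly augmented sixth.
Inverted interval numbers add to nine, so a sixth pairs with a third (6 + 3 = 9).
The quality also flips — doubly augmented becomes doubly diminished — giving a doubly diminished third.

doubly diminished third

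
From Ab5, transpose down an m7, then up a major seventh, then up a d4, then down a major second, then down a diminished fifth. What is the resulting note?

F5

Down a minor seventh from Ab5: Bb4 (10 semitones down).
Bb4 up a major seventh → A5 (11 semitones).
Up a diminished fourth from A5: Db6 (4 semitones up).
Down a major second from Db6: Cb6 (2 semitones down).
A diminished fifth down from Cb6 is F5.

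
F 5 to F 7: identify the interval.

perfect 15th

F to F is the same letter name, plus 2 octaves: a fifteenth.
The perfect fifteenth spans 24 semitones, and F5 to F7 is exactly 24 semitones — so this is a perfect fifteenth.
(Equivalently, a compound perfect octave: a perfect octave plus an octave.)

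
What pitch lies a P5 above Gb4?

Db5

The fifth takes the letter from G up to D.
Moving 7 semitones up from Gb4 (the size of a perfect fifth) reaches Db5.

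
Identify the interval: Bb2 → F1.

perfect eleventh

Descending from Bb2 to F1 is the same interval as ascending F1 to Bb2.
F to B spans four letter names (F-G-A-B), plus an octave, so the interval is some kind of eleventh.
The perfect eleventh spans 17 semitones, and F1 to Bb2 is exactly 17 semitones — so this is a perfect eleventh.
(Equivalently, a compound perfect fourth: a perfect fourth plus an octave.)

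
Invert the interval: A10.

diminished sixth

First reduce the compound augmented tenth to its simple form, an augmented third.
Inverted interval numbers add to nine, so a third pairs with a sixth (3 + 6 = 9).
And augmented becomes diminished under inversion, so we get a diminished sixth.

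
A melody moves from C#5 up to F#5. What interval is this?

C to F spans four letter names (C-D-E-F) — that makes it a fourth of some quality.
The perfect fourth spans 5 semitones, and C#5 to F#5 is exactly 5 semitones — so this is a perfect fourth.

perfect fourth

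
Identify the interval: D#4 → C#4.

Descending from D#4 to C#4 is the same interval as ascending C#4 to D#4.
C to D spans two letter names (C-D): a second.
The major second spans 2 semitones, and C#4 to D#4 is exactly 2 semitones — so this is a major second.

major second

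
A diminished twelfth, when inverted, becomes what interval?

augmented fourth

First reduce the compound diminished twelfth to its simple form, a diminished fifth.
Inverted interval numbers add to nine, so a fifth pairs with a fourth (5 + 4 = 9).
Quality inverts too: diminished becomes augmented. That makes the inversion an augmented fourth.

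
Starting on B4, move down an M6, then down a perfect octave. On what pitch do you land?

D3

B4 down a major sixth → D4 (9 semitones).
A perfect octave down from D4 is D3.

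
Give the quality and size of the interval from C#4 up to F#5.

perfect eleventh

C to F spans four letter names (C-D-E-F), plus an octave — that makes it an eleventh of some quality.
C#4 to F#5 is 17 semitones, matching the perfect eleventh exactly, so the quality is perfect.
(Equivalently, a compound perfect fourth: a perfect fourth plus an octave.)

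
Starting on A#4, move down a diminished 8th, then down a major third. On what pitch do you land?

A#4 down a diminished octave → A##3 (11 semitones).
A##3 down a major third → F##3 (4 semitones).

F##3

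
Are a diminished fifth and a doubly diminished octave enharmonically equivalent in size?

A diminished fifth spans 6 semitones; a doubly diminished octave spans 10 semitones. They differ by 4.

No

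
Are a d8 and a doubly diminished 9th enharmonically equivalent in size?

Both span 11 semitones: a diminished octave and a doubly diminished ninth are the same chromatic distance.

Yes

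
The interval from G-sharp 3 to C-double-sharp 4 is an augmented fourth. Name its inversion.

Interval numbers invert to sum to nine: 4 + 5 = 9, so a fourth inverts to a fifth.
Quality inverts too: augmented becomes diminished. That makes the inversion a diminished fifth.

d5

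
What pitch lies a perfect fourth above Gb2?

Four letter names up from G: C.
Moving 5 semitones up from Gb2 (the size of a perfect fourth) reaches Cb3.

Cb3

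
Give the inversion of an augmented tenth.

First reduce the compound augmented tenth to its simple form, an augmented third.
Inverted interval numbers add to nine, so a third pairs with a sixth (3 + 6 = 9).
And augmented becomes diminished under inversion, so we get a diminished sixth.

diminished sixth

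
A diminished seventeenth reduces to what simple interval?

d3

Each octave removed subtracts seven from the number: 17 − 14 = 3.
That makes a diminished seventeenth a compound diminished third — 2 octaves plus a diminished third.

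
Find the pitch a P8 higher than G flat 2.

G flat 3

For an octave the letter name doesn't change: still G, an octave up.
Moving 12 semitones up from Gb2 (the size of a perfect octave) reaches Gb3.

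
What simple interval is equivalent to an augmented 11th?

A4

Take out an octave (7 from the number): 11 − 7 = 4.
That makes an augmented eleventh a compound augmented fourth — an octave plus an augmented fourth.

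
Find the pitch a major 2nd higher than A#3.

Two letter names up from A: B.
A major second is 2 semitones; 2 semitones up from A#3 gives B#3.

B#3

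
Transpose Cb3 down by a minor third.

The third takes the letter from C down to A.
A minor third is 3 semitones; 3 semitones down from Cb3 gives Ab2.

Ab2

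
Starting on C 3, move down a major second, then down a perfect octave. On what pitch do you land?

A major second down from C3 is Bb2.
Bb2 down a perfect octave → Bb1 (12 semitones).

B flat 1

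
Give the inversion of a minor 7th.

major 2nd

Interval numbers invert to sum to nine: 7 + 2 = 9, so a seventh inverts to a second.
The quality also flips — minor becomes major — giving a major second.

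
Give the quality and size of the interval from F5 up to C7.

F to C spans five letter names (F-G-A-B-C), plus an octave — that makes it a twelfth of some quality.
Counting semitones, F5→C7 is 19, which is the perfect twelfth.
(Equivalently, a compound perfect fifth: a perfect fifth plus an octave.)

perfect twelfth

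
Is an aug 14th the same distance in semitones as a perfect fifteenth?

Yes

An augmented fourteenth spans 24 semitones, and a perfect fifteenth also spans 24 semitones — they're enharmonic.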